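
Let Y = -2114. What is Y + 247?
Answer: -1867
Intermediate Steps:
Y + 247 = -2114 + 247 = -1867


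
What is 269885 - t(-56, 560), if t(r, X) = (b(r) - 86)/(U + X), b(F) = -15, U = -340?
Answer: 59374801/220 ≈ 2.6989e+5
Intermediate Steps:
t(r, X) = -101/(-340 + X) (t(r, X) = (-15 - 86)/(-340 + X) = -101/(-340 + X))
269885 - t(-56, 560) = 269885 - (-101)/(-340 + 560) = 269885 - (-101)/220 = 269885 - 1*(-101/220) = 269885 + 101/220 = 59374801/220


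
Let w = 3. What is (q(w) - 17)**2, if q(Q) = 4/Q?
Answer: 2209/9 ≈ 245.44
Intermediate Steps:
(q(w) - 17)**2 = (4/3 - 17)**2 = (-47/3)**2 = 2209/9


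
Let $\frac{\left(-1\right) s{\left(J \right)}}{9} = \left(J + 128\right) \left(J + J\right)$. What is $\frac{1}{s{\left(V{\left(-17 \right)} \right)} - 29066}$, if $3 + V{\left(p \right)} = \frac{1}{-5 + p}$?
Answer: $- \frac{242}{5376325} \approx -4.5012 \cdot 10^{-5}$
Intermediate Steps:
$V{\left(p \right)} = -3 + \frac{1}{-5 + p}$
$s{\left(J \right)} = - 18 J \left(128 + J\right)$ ($s{\left(J \right)} = - 9 \left(J + 128\right) \left(J + J\right) = - 9 \left(128 + J\right) 2 J = - 9 \cdot 2 J \left(128 + J\right) = - 18 J \left(128 + J\right)$)
$\frac{1}{s{\left(V{\left(-17 \right)} \right)} - 29066} = \frac{1}{- 18 \frac{16 - -51}{-5 - 17} \left(128 + \frac{16 - -51}{-5 - 17}\right) - 29066} = \frac{1}{- 18 \frac{16 + 51}{-22} \left(128 + \frac{16 + 51}{-22}\right) - 29066} = \frac{1}{- 18 \left(\left(- \frac{1}{22}\right) 67\right) \left(128 - \frac{67}{22}\right) - 29066} = \frac{1}{\left(-18\right) \left(- \frac{67}{22}\right) \left(128 - \frac{67}{22}\right) - 29066} = \frac{1}{\left(-18\right) \left(- \frac{67}{22}\right) \frac{2749}{22} - 29066} = \frac{1}{\frac{1657647}{242} - 29066} = \frac{1}{- \frac{5376325}{242}} = - \frac{242}{5376325}$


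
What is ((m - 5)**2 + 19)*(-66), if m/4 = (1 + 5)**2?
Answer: -1276440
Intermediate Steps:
m = 144 (m = 4*(1 + 5)**2 = 4*6**2 = 4*36 = 144)
((m - 5)**2 + 19)*(-66) = ((144 - 5)**2 + 19)*(-66) = (139**2 + 19)*(-66) = (19321 + 19)*(-66) = 19340*(-66) = -1276440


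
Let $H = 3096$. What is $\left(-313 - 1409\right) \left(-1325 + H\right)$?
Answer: $-3049662$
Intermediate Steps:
$\left(-313 - 1409\right) \left(-1325 + H\right) = \left(-313 - 1409\right) \left(-1325 + 3096\right) = \left(-1722\right) 1771 = -3049662$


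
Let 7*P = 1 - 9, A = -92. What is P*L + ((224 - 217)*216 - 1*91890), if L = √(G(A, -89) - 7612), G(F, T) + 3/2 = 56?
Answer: -90378 - 4*I*√30230/7 ≈ -90378.0 - 99.353*I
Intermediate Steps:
P = -8/7 (P = (1 - 9)/7 = (⅐)*(-8) = -8/7 ≈ -1.1429)
G(F, T) = 109/2 (G(F, T) = -3/2 + 56 = 109/2)
L = I*√30230/2 (L = √(109/2 - 7612) = √(-15115/2) = I*√30230/2 ≈ 86.934*I)
P*L + ((224 - 217)*216 - 1*91890) = -4*I*√30230/7 + ((224 - 217)*216 - 1*91890) = -4*I*√30230/7 + (7*216 - 91890) = -4*I*√30230/7 + (1512 - 91890) = -4*I*√30230/7 - 90378 = -90378 - 4*I*√30230/7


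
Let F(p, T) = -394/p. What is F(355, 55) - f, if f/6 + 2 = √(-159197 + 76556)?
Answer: 3866/355 - 78*I*√489 ≈ 10.89 - 1724.8*I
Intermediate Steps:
f = -12 + 78*I*√489 (f = -12 + 6*√(-159197 + 76556) = -12 + 6*√(-82641) = -12 + 6*(13*I*√489) = -12 + 78*I*√489 ≈ -12.0 + 1724.8*I)
F(355, 55) - f = -394/355 - (-12 + 78*I*√489) = -394*1/355 + (12 - 78*I*√489) = -394/355 + (12 - 78*I*√489) = 3866/355 - 78*I*√489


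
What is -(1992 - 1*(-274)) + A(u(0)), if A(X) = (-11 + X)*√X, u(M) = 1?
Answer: -2276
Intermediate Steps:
A(X) = √X*(-11 + X)
-(1992 - 1*(-274)) + A(u(0)) = -(1992 - 1*(-274)) + √1*(-11 + 1) = -(1992 + 274) + 1*(-10) = -1*2266 - 10 = -2266 - 10 = -2276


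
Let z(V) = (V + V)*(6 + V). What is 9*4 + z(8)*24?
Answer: 5412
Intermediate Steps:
z(V) = 2*V*(6 + V) (z(V) = (2*V)*(6 + V) = 2*V*(6 + V))
9*4 + z(8)*24 = 9*4 + (2*8*(6 + 8))*24 = 36 + (2*8*14)*24 = 36 + 224*24 = 36 + 5376 = 5412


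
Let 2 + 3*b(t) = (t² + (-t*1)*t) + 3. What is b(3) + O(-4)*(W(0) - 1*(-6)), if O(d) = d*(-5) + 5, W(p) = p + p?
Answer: 451/3 ≈ 150.33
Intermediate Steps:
W(p) = 2*p
O(d) = 5 - 5*d (O(d) = -5*d + 5 = 5 - 5*d)
b(t) = ⅓ (b(t) = -⅔ + ((t² + (-t*1)*t) + 3)/3 = -⅔ + ((t² + (-t)*t) + 3)/3 = -⅔ + ((t² - t²) + 3)/3 = -⅔ + (0 + 3)/3 = -⅔ + (⅓)*3 = -⅔ + 1 = ⅓)
b(3) + O(-4)*(W(0) - 1*(-6)) = ⅓ + (5 - 5*(-4))*(2*0 - 1*(-6)) = ⅓ + (5 + 20)*(0 + 6) = ⅓ + 25*6 = ⅓ + 150 = 451/3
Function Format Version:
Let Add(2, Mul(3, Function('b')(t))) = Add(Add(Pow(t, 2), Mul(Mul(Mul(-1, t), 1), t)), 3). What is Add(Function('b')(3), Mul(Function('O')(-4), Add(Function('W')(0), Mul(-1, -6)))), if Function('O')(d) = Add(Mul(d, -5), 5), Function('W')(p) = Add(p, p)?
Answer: Rational(451, 3) ≈ 150.33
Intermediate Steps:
Function('W')(p) = Mul(2, p)
Function('O')(d) = Add(5, Mul(-5, d)) (Function('O')(d) = Add(Mul(-5, d), 5) = Add(5, Mul(-5, d)))
Function('b')(t) = Rational(1, 3) (Function('b')(t) = Add(Rational(-2, 3), Mul(Rational(1, 3), Add(Add(Pow(t, 2), Mul(Mul(Mul(-1, t), 1), t)), 3))) = Add(Rational(-2, 3), Mul(Rational(1, 3), Add(Add(Pow(t, 2), Mul(Mul(-1, t), t)), 3))) = Add(Rational(-2, 3), Mul(Rational(1, 3), Add(Add(Pow(t, 2), Mul(-1, Pow(t, 2))), 3))) = Add(Rational(-2, 3), Mul(Rational(1, 3), Add(0, 3))) = Add(Rational(-2, 3), Mul(Rational(1, 3), 3)) = Add(Rational(-2, 3), 1) = Rational(1, 3))
Add(Function('b')(3), Mul(Function('O')(-4), Add(Function('W')(0), Mul(-1, -6)))) = Add(Rational(1, 3), Mul(Add(5, Mul(-5, -4)), Add(Mul(2, 0), Mul(-1, -6)))) = Add(Rational(1, 3), Mul(Add(5, 20), Add(0, 6))) = Add(Rational(1, 3), Mul(25, 6)) = Add(Rational(1, 3), 150) = Rational(451, 3)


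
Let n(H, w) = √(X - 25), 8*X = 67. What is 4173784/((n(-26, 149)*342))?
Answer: -4173784*I*√266/22743 ≈ -2993.1*I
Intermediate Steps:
X = 67/8 (X = (⅛)*67 = 67/8 ≈ 8.3750)
n(H, w) = I*√266/4 (n(H, w) = √(67/8 - 25) = √(-133/8) = I*√266/4)
4173784/((n(-26, 149)*342)) = 4173784/(((I*√266/4)*342)) = 4173784/((171*I*√266/2)) = 4173784*(-I*√266/22743) = -4173784*I*√266/22743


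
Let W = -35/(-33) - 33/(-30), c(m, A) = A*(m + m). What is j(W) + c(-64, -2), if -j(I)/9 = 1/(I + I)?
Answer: 181043/713 ≈ 253.92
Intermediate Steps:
c(m, A) = 2*A*m (c(m, A) = A*(2*m) = 2*A*m)
W = 713/330 (W = -35*(-1/33) - 33*(-1/30) = 35/33 + 11/10 = 713/330 ≈ 2.1606)
j(I) = -9/(2*I) (j(I) = -9/(I + I) = -9*1/(2*I) = -9/(2*I))
j(W) + c(-64, -2) = -9/(2*713/330) + 2*(-2)*(-64) = -9/2*330/713 + 256 = -1485/713 + 256 = 181043/713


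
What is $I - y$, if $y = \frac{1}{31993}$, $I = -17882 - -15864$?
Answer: $- \frac{64561875}{31993} \approx -2018.0$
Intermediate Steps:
$I = -2018$ ($I = -17882 + 15864 = -2018$)
$y = \frac{1}{31993} \approx 3.1257 \cdot 10^{-5}$
$I - y = -2018 - \frac{1}{31993} = - \frac{64561875}{31993}$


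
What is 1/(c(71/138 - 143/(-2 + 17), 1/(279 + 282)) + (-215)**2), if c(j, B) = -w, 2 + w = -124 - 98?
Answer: 1/46449 ≈ 2.1529e-5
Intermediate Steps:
w = -224 (w = -2 + (-124 - 98) = -2 - 222 = -224)
c(j, B) = 224 (c(j, B) = -1*(-224) = 224)
1/(c(71/138 - 143/(-2 + 17), 1/(279 + 282)) + (-215)**2) = 1/(224 + (-215)**2) = 1/(224 + 46225) = 1/46449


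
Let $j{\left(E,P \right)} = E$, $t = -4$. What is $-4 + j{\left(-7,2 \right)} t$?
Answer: $24$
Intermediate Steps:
$-4 + j{\left(-7,2 \right)} t = -4 - -28 = -4 + 28 = 24$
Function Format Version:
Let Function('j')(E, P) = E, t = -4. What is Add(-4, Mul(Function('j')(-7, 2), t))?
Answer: 24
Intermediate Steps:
Add(-4, Mul(Function('j')(-7, 2), t)) = Add(-4, Mul(-7, -4)) = Add(-4, 28) = 24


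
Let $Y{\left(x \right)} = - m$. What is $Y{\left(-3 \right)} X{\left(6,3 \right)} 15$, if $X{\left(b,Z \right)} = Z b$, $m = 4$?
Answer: $-1080$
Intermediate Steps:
$Y{\left(x \right)} = -4$ ($Y{\left(x \right)} = \left(-1\right) 4 = -4$)
$Y{\left(-3 \right)} X{\left(6,3 \right)} 15 = - 4 \cdot 3 \cdot 6 \cdot 15 = \left(-4\right) 18 \cdot 15 = \left(-72\right) 15 = -1080$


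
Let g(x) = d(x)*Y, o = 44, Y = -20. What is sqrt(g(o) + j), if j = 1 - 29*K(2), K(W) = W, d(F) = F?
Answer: I*sqrt(937) ≈ 30.61*I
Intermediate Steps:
g(x) = -20*x (g(x) = x*(-20) = -20*x)
j = -57 (j = 1 - 29*2 = 1 - 58 = -57)
sqrt(g(o) + j) = sqrt(-20*44 - 57) = sqrt(-880 - 57) = sqrt(-937) = I*sqrt(937)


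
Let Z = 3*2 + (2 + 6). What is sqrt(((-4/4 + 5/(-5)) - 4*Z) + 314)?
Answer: 16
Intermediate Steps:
Z = 14 (Z = 6 + 8 = 14)
sqrt(((-4/4 + 5/(-5)) - 4*Z) + 314) = sqrt(((-4/4 + 5/(-5)) - 4*14) + 314) = sqrt(((-4*1/4 + 5*(-1/5)) - 56) + 314) = sqrt(((-1 - 1) - 56) + 314) = sqrt((-2 - 56) + 314) = sqrt(-58 + 314) = sqrt(256) = 16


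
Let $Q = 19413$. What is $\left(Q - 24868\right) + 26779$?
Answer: $21324$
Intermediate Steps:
$\left(Q - 24868\right) + 26779 = \left(19413 - 24868\right) + 26779 = -5455 + 26779 = 21324$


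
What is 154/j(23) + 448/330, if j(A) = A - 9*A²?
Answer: 517951/390885 ≈ 1.3251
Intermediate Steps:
j(A) = A - 9*A²
154/j(23) + 448/330 = 154/((23*(1 - 9*23))) + 448/330 = 154/((23*(1 - 207))) + 448*(1/330) = 154/((23*(-206))) + 224/165 = 154/(-4738) + 224/165 = 154*(-1/4738) + 224/165 = -77/2369 + 224/165 = 517951/390885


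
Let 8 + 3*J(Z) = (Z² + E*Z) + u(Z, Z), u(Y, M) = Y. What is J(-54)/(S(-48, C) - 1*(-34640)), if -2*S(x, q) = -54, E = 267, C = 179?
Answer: -11564/104001 ≈ -0.11119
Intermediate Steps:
S(x, q) = 27 (S(x, q) = -½*(-54) = 27)
J(Z) = -8/3 + Z²/3 + 268*Z/3 (J(Z) = -8/3 + ((Z² + 267*Z) + Z)/3 = -8/3 + (Z² + 268*Z)/3 = -8/3 + (Z²/3 + 268*Z/3) = -8/3 + Z²/3 + 268*Z/3)
J(-54)/(S(-48, C) - 1*(-34640)) = (-8/3 + (⅓)*(-54)² + (268/3)*(-54))/(27 - 1*(-34640)) = (-8/3 + (⅓)*2916 - 4824)/(27 + 34640) = (-8/3 + 972 - 4824)/34667 = -11564/3*1/34667 = -11564/104001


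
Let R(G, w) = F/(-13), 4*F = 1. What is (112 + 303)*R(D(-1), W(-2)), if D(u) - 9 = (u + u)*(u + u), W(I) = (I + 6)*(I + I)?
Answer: -415/52 ≈ -7.9808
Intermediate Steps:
F = ¼ (F = (¼)*1 = ¼ ≈ 0.25000)
W(I) = 2*I*(6 + I) (W(I) = (6 + I)*(2*I) = 2*I*(6 + I))
D(u) = 9 + 4*u² (D(u) = 9 + (u + u)*(u + u) = 9 + (2*u)*(2*u) = 9 + 4*u²)
R(G, w) = -1/52 (R(G, w) = (¼)/(-13) = (¼)*(-1/13) = -1/52)
(112 + 303)*R(D(-1), W(-2)) = (112 + 303)*(-1/52) = 415*(-1/52) = -415/52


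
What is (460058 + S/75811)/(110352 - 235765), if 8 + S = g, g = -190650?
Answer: -34877266380/9507684943 ≈ -3.6683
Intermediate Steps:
S = -190658 (S = -8 - 190650 = -190658)
(460058 + S/75811)/(110352 - 235765) = (460058 - 190658/75811)/(110352 - 235765) = (460058 - 190658*1/75811)/(-125413) = (460058 - 190658/75811)*(-1/125413) = (34877266380/75811)*(-1/125413) = -34877266380/9507684943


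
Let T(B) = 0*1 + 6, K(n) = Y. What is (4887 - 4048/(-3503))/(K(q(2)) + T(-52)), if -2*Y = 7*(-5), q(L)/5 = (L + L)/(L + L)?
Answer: 34246418/164641 ≈ 208.01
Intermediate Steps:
q(L) = 5 (q(L) = 5*((L + L)/(L + L)) = 5*((2*L)/((2*L))) = 5*((2*L)*(1/(2*L))) = 5*1 = 5)
Y = 35/2 (Y = -7*(-5)/2 = -½*(-35) = 35/2 ≈ 17.500)
K(n) = 35/2
T(B) = 6 (T(B) = 0 + 6 = 6)
(4887 - 4048/(-3503))/(K(q(2)) + T(-52)) = (4887 - 4048/(-3503))/(35/2 + 6) = (4887 - 4048*(-1/3503))/(47/2) = (4887 + 4048/3503)*(2/47) = (17123209/3503)*(2/47) = 34246418/164641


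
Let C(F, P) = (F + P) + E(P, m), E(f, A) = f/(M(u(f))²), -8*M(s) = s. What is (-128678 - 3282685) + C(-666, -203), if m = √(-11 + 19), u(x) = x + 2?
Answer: -137857598024/40401 ≈ -3.4122e+6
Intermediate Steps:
u(x) = 2 + x
m = 2*√2 (m = √8 = 2*√2 ≈ 2.8284)
M(s) = -s/8
E(f, A) = f/(-¼ - f/8)² (E(f, A) = f/((-(2 + f)/8)²) = f/((-¼ - f/8)²) = f/(-¼ - f/8)²)
C(F, P) = F + P + 64*P/(2 + P)² (C(F, P) = (F + P) + 64*P/(2 + P)² = F + P + 64*P/(2 + P)²)
(-128678 - 3282685) + C(-666, -203) = (-128678 - 3282685) + (-666 - 203 + 64*(-203)/(-2 - 1*(-203))²) = -3411363 + (-666 - 203 + 64*(-203)/(-2 + 203)²) = -3411363 + (-666 - 203 + 64*(-203)/201²) = -3411363 + (-666 - 203 + 64*(-203)*(1/40401)) = -3411363 + (-666 - 203 - 12992/40401) = -3411363 - 35121461/40401 = -137857598024/40401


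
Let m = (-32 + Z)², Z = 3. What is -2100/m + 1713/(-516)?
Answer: -841411/144652 ≈ -5.8168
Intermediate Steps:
m = 841 (m = (-32 + 3)² = (-29)² = 841)
-2100/m + 1713/(-516) = -2100/841 + 1713/(-516) = -2100*1/841 + 1713*(-1/516) = -2100/841 - 571/172 = -841411/144652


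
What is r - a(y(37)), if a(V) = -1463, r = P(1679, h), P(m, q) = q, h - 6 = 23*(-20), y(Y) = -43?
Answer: 1009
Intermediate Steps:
h = -454 (h = 6 + 23*(-20) = 6 - 460 = -454)
r = -454
r - a(y(37)) = -454 - 1*(-1463) = -454 + 1463 = 1009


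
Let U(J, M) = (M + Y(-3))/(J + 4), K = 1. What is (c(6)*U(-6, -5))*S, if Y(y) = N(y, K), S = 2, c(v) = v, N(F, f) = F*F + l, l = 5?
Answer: -54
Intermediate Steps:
N(F, f) = 5 + F² (N(F, f) = F*F + 5 = F² + 5 = 5 + F²)
Y(y) = 5 + y²
U(J, M) = (14 + M)/(4 + J) (U(J, M) = (M + (5 + (-3)²))/(J + 4) = (M + (5 + 9))/(4 + J) = (M + 14)/(4 + J) = (14 + M)/(4 + J))
(c(6)*U(-6, -5))*S = (6*((14 - 5)/(4 - 6)))*2 = (6*(9/(-2)))*2 = (6*(-½*9))*2 = (6*(-9/2))*2 = -27*2 = -54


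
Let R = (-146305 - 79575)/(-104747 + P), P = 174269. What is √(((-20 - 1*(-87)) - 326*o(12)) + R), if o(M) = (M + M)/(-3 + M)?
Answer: I*√108156337121/11587 ≈ 28.383*I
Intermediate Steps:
o(M) = 2*M/(-3 + M) (o(M) = (2*M)/(-3 + M) = 2*M/(-3 + M))
R = -112940/34761 (R = (-146305 - 79575)/(-104747 + 174269) = -225880/69522 = -225880*1/69522 = -112940/34761 ≈ -3.2490)
√(((-20 - 1*(-87)) - 326*o(12)) + R) = √(((-20 - 1*(-87)) - 652*12/(-3 + 12)) - 112940/34761) = √(((-20 + 87) - 652*12/9) - 112940/34761) = √((67 - 652*12/9) - 112940/34761) = √((67 - 326*8/3) - 112940/34761) = √((67 - 2608/3) - 112940/34761) = √(-2407/3 - 112940/34761) = √(-9334283/11587) = I*√108156337121/11587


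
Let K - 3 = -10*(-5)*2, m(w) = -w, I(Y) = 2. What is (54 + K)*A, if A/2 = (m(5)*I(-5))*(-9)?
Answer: 28260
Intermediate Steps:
K = 103 (K = 3 - 10*(-5)*2 = 3 + 50*2 = 3 + 100 = 103)
A = 180 (A = 2*((-1*5*2)*(-9)) = 2*(-5*2*(-9)) = 2*(-10*(-9)) = 2*90 = 180)
(54 + K)*A = (54 + 103)*180 = 157*180 = 28260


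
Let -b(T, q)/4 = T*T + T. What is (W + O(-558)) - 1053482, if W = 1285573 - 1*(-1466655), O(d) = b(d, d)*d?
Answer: 695417738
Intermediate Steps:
b(T, q) = -4*T - 4*T² (b(T, q) = -4*(T*T + T) = -4*(T² + T) = -4*(T + T²) = -4*T - 4*T²)
O(d) = -4*d²*(1 + d) (O(d) = (-4*d*(1 + d))*d = -4*d²*(1 + d))
W = 2752228 (W = 1285573 + 1466655 = 2752228)
(W + O(-558)) - 1053482 = (2752228 + 4*(-558)²*(-1 - 1*(-558))) - 1053482 = (2752228 + 4*311364*(-1 + 558)) - 1053482 = (2752228 + 4*311364*557) - 1053482 = (2752228 + 693718992) - 1053482 = 696471220 - 1053482 = 695417738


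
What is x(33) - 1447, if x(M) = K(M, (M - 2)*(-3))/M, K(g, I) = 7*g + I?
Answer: -15871/11 ≈ -1442.8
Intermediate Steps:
K(g, I) = I + 7*g
x(M) = (6 + 4*M)/M (x(M) = ((M - 2)*(-3) + 7*M)/M = ((-2 + M)*(-3) + 7*M)/M = ((6 - 3*M) + 7*M)/M = (6 + 4*M)/M)
x(33) - 1447 = (4 + 6/33) - 1447 = (4 + 6*(1/33)) - 1447 = (4 + 2/11) - 1447 = 46/11 - 1447 = -15871/11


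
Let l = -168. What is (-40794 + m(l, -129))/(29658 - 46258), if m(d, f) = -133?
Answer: 40927/16600 ≈ 2.4655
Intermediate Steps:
(-40794 + m(l, -129))/(29658 - 46258) = (-40794 - 133)/(29658 - 46258) = -40927/(-16600) = -40927*(-1/16600) = 40927/16600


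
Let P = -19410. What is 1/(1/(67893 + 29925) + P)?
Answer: -97818/1898647379 ≈ -5.1520e-5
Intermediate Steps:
1/(1/(67893 + 29925) + P) = 1/(1/(67893 + 29925) - 19410) = 1/(1/97818 - 19410) = 1/(-1898647379/97818) = -97818/1898647379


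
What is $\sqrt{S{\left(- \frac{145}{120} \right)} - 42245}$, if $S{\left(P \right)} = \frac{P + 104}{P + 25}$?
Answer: $\frac{2 i \sqrt{3443048347}}{571} \approx 205.53 i$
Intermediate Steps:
$S{\left(P \right)} = \frac{104 + P}{25 + P}$
$\sqrt{S{\left(- \frac{145}{120} \right)} - 42245} = \sqrt{\frac{104 - \frac{145}{120}}{25 - \frac{145}{120}} - 42245} = \sqrt{\frac{104 - \frac{29}{24}}{25 - \frac{29}{24}} - 42245} = \sqrt{\frac{1}{\frac{571}{24}} \cdot \frac{2467}{24} - 42245} = \sqrt{\frac{24}{571} \cdot \frac{2467}{24} - 42245} = \sqrt{\frac{2467}{571} - 42245} = \sqrt{- \frac{24119428}{571}} = \frac{2 i \sqrt{3443048347}}{571}$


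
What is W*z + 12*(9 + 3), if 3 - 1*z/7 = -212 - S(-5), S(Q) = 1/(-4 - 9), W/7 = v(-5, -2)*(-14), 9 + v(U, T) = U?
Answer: 26835448/13 ≈ 2.0643e+6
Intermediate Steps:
v(U, T) = -9 + U
W = 1372 (W = 7*((-9 - 5)*(-14)) = 7*(-14*(-14)) = 7*196 = 1372)
S(Q) = -1/13 (S(Q) = 1/(-13) = -1/13)
z = 19558/13 (z = 21 - 7*(-212 - 1*(-1/13)) = 21 - 7*(-212 + 1/13) = 21 - 7*(-2755/13) = 21 + 19285/13 = 19558/13 ≈ 1504.5)
W*z + 12*(9 + 3) = 1372*(19558/13) + 12*(9 + 3) = 26833576/13 + 12*12 = 26833576/13 + 144 = 26835448/13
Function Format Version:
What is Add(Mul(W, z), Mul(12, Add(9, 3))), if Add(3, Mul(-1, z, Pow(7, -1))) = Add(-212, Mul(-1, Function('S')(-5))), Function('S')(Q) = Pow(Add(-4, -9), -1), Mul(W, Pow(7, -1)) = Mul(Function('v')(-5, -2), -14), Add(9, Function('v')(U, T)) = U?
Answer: Rational(26835448, 13) ≈ 2.0643e+6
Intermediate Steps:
Function('v')(U, T) = Add(-9, U)
W = 1372 (W = Mul(7, Mul(Add(-9, -5), -14)) = Mul(7, Mul(-14, -14)) = Mul(7, 196) = 1372)
Function('S')(Q) = Rational(-1, 13) (Function('S')(Q) = Pow(-13, -1) = Rational(-1, 13))
z = Rational(19558, 13) (z = Add(21, Mul(-7, Add(-212, Mul(-1, Rational(-1, 13))))) = Add(21, Mul(-7, Add(-212, Rational(1, 13)))) = Add(21, Mul(-7, Rational(-2755, 13))) = Add(21, Rational(19285, 13)) = Rational(19558, 13) ≈ 1504.5)
Add(Mul(W, z), Mul(12, Add(9, 3))) = Add(Mul(1372, Rational(19558, 13)), Mul(12, Add(9, 3))) = Add(Rational(26833576, 13), Mul(12, 12)) = Add(Rational(26833576, 13), 144) = Rational(26835448, 13)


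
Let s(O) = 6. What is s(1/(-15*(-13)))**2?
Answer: 36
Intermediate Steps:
s(1/(-15*(-13)))**2 = 6**2 = 36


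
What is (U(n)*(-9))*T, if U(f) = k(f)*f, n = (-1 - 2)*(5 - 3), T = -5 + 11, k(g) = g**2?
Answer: 11664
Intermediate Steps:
T = 6
n = -6 (n = -3*2 = -6)
U(f) = f**3 (U(f) = f**2*f = f**3)
(U(n)*(-9))*T = ((-6)**3*(-9))*6 = -216*(-9)*6 = 1944*6 = 11664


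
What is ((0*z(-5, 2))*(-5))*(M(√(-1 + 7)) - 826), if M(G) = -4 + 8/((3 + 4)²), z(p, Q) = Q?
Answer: 0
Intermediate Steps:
M(G) = -188/49 (M(G) = -4 + 8/(7²) = -4 + 8/49 = -188/49)
((0*z(-5, 2))*(-5))*(M(√(-1 + 7)) - 826) = ((0*2)*(-5))*(-188/49 - 826) = (0*(-5))*(-40662/49) = 0*(-40662/49) = 0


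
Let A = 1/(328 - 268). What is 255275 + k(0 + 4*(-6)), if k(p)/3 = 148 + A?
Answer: 5114381/20 ≈ 2.5572e+5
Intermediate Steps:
A = 1/60 ≈ 0.016667
k(p) = 8881/20 (k(p) = 3*(148 + 1/60) = 3*(8881/60) = 8881/20)
255275 + k(0 + 4*(-6)) = 255275 + 8881/20 = 5114381/20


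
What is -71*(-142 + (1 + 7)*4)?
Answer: 7810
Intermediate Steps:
-71*(-142 + (1 + 7)*4) = -71*(-142 + 8*4) = -71*(-142 + 32) = -71*(-110) = 7810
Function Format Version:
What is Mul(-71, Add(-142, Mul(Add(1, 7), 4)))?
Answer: 7810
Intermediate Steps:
Mul(-71, Add(-142, Mul(Add(1, 7), 4))) = Mul(-71, Add(-142, Mul(8, 4))) = Mul(-71, Add(-142, 32)) = Mul(-71, -110) = 7810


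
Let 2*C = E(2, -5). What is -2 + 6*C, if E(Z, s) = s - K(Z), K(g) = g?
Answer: -23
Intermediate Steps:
E(Z, s) = s - Z
C = -7/2 (C = (-5 - 1*2)/2 = (-5 - 2)/2 = (1/2)*(-7) = -7/2 ≈ -3.5000)
-2 + 6*C = -2 + 6*(-7/2) = -2 - 21 = -23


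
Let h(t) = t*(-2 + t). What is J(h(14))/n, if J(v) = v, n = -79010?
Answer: -84/39505 ≈ -0.0021263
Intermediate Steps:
J(h(14))/n = (14*(-2 + 14))/(-79010) = (14*12)*(-1/79010) = 168*(-1/79010) = -84/39505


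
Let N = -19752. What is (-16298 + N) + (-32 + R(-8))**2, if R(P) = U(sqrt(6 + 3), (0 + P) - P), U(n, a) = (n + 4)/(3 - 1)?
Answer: -140951/4 ≈ -35238.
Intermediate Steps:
U(n, a) = 2 + n/2 (U(n, a) = (4 + n)/2 = (4 + n)*(1/2) = 2 + n/2)
R(P) = 7/2 (R(P) = 2 + sqrt(6 + 3)/2 = 2 + sqrt(9)/2 = 2 + (1/2)*3 = 2 + 3/2 = 7/2)
(-16298 + N) + (-32 + R(-8))**2 = (-16298 - 19752) + (-32 + 7/2)**2 = -36050 + (-57/2)**2 = -36050 + 3249/4 = -140951/4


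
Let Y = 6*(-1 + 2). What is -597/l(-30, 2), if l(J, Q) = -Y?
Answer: 199/2 ≈ 99.500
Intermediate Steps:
Y = 6 (Y = 6*1 = 6)
l(J, Q) = -6 (l(J, Q) = -1*6 = -6)
-597/l(-30, 2) = -597/(-6) = -597*(-⅙) = 199/2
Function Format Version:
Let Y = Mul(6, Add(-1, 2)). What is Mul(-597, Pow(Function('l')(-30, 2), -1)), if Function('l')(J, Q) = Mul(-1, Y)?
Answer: Rational(199, 2) ≈ 99.500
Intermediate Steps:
Y = 6 (Y = Mul(6, 1) = 6)
Function('l')(J, Q) = -6 (Function('l')(J, Q) = Mul(-1, 6) = -6)
Mul(-597, Pow(Function('l')(-30, 2), -1)) = Mul(-597, Pow(-6, -1)) = Mul(-597, Rational(-1, 6)) = Rational(199, 2)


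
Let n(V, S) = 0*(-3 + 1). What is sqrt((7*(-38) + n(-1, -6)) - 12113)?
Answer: I*sqrt(12379) ≈ 111.26*I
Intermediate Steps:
n(V, S) = 0 (n(V, S) = 0*(-2) = 0)
sqrt((7*(-38) + n(-1, -6)) - 12113) = sqrt((7*(-38) + 0) - 12113) = sqrt((-266 + 0) - 12113) = sqrt(-266 - 12113) = sqrt(-12379) = I*sqrt(12379)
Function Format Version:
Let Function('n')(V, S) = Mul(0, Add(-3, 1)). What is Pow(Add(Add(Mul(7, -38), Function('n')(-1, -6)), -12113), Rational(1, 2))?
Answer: Mul(I, Pow(12379, Rational(1, 2))) ≈ Mul(111.26, I)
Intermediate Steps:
Function('n')(V, S) = 0 (Function('n')(V, S) = Mul(0, -2) = 0)
Pow(Add(Add(Mul(7, -38), Function('n')(-1, -6)), -12113), Rational(1, 2)) = Pow(Add(Add(Mul(7, -38), 0), -12113), Rational(1, 2)) = Pow(Add(Add(-266, 0), -12113), Rational(1, 2)) = Pow(Add(-266, -12113), Rational(1, 2)) = Pow(-12379, Rational(1, 2)) = Mul(I, Pow(12379, Rational(1, 2)))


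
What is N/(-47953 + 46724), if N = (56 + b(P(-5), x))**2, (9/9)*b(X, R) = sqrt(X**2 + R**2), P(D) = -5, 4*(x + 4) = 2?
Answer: -(112 + sqrt(149))**2/4916 ≈ -3.1382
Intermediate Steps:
x = -7/2 (x = -4 + (1/4)*2 = -4 + 1/2 = -7/2 ≈ -3.5000)
b(X, R) = sqrt(R**2 + X**2) (b(X, R) = sqrt(X**2 + R**2) = sqrt(R**2 + X**2))
N = (56 + sqrt(149)/2)**2 (N = (56 + sqrt((-7/2)**2 + (-5)**2))**2 = (56 + sqrt(49/4 + 25))**2 = (56 + sqrt(149/4))**2 = (56 + sqrt(149)/2)**2 ≈ 3856.8)
N/(-47953 + 46724) = ((112 + sqrt(149))**2/4)/(-47953 + 46724) = ((112 + sqrt(149))**2/4)/(-1229) = ((112 + sqrt(149))**2/4)*(-1/1229) = -(112 + sqrt(149))**2/4916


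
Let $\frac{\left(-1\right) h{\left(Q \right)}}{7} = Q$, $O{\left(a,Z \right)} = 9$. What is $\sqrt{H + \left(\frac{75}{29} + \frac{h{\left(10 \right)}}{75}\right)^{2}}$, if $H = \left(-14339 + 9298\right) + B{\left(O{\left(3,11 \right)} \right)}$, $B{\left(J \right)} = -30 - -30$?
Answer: $\frac{2 i \sqrt{238341566}}{435} \approx 70.981 i$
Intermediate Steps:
$B{\left(J \right)} = 0$ ($B{\left(J \right)} = -30 + 30 = 0$)
$h{\left(Q \right)} = - 7 Q$
$H = -5041$ ($H = \left(-14339 + 9298\right) + 0 = -5041 + 0 = -5041$)
$\sqrt{H + \left(\frac{75}{29} + \frac{h{\left(10 \right)}}{75}\right)^{2}} = \sqrt{-5041 + \left(\frac{75}{29} + \frac{\left(-7\right) 10}{75}\right)^{2}} = \sqrt{-5041 + \left(75 \cdot \frac{1}{29} - \frac{14}{15}\right)^{2}} = \sqrt{-5041 + \left(\frac{75}{29} - \frac{14}{15}\right)^{2}} = \sqrt{-5041 + \left(\frac{719}{435}\right)^{2}} = \sqrt{-5041 + \frac{516961}{189225}} = \sqrt{- \frac{953366264}{189225}} = \frac{2 i \sqrt{238341566}}{435}$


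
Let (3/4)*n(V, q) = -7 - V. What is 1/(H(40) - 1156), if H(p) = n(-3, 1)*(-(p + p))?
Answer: -3/2188 ≈ -0.0013711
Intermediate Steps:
n(V, q) = -28/3 - 4*V/3 (n(V, q) = 4*(-7 - V)/3 = -28/3 - 4*V/3)
H(p) = 32*p/3 (H(p) = (-28/3 - 4/3*(-3))*(-(p + p)) = (-28/3 + 4)*(-2*p) = -(-32)*p/3 = 32*p/3)
1/(H(40) - 1156) = 1/((32/3)*40 - 1156) = 1/(1280/3 - 1156) = 1/(-2188/3) = -3/2188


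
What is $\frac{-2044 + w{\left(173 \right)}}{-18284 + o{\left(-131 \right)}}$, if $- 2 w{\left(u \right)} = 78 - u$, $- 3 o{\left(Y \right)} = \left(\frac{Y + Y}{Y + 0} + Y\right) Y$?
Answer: $\frac{3993}{47834} \approx 0.083476$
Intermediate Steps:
$o{\left(Y \right)} = - \frac{Y \left(2 + Y\right)}{3}$ ($o{\left(Y \right)} = - \frac{\left(\frac{Y + Y}{Y + 0} + Y\right) Y}{3} = - \frac{\left(\frac{2 Y}{Y} + Y\right) Y}{3} = - \frac{\left(2 + Y\right) Y}{3} = - \frac{Y \left(2 + Y\right)}{3}$)
$w{\left(u \right)} = -39 + \frac{u}{2}$ ($w{\left(u \right)} = - \frac{78 - u}{2} = -39 + \frac{u}{2}$)
$\frac{-2044 + w{\left(173 \right)}}{-18284 + o{\left(-131 \right)}} = \frac{-2044 + \left(-39 + \frac{1}{2} \cdot 173\right)}{-18284 - - \frac{131 \left(2 - 131\right)}{3}} = \frac{-2044 + \left(-39 + \frac{173}{2}\right)}{-18284 - \left(- \frac{131}{3}\right) \left(-129\right)} = \frac{-2044 + \frac{95}{2}}{-18284 - 5633} = - \frac{3993}{2 \left(-23917\right)} = \left(- \frac{3993}{2}\right) \left(- \frac{1}{23917}\right) = \frac{3993}{47834}$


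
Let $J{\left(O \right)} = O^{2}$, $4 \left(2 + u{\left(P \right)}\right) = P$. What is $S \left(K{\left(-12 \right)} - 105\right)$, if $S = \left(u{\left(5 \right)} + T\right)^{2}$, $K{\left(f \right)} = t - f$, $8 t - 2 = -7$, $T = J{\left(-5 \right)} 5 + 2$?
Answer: $- \frac{191013725}{128} \approx -1.4923 \cdot 10^{6}$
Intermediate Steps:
$u{\left(P \right)} = -2 + \frac{P}{4}$
$T = 127$ ($T = \left(-5\right)^{2} \cdot 5 + 2 = 25 \cdot 5 + 2 = 125 + 2 = 127$)
$t = - \frac{5}{8}$ ($t = \frac{1}{4} + \frac{1}{8} \left(-7\right) = \frac{1}{4} - \frac{7}{8} = - \frac{5}{8} \approx -0.625$)
$K{\left(f \right)} = - \frac{5}{8} - f$
$S = \frac{255025}{16}$ ($S = \left(\left(-2 + \frac{1}{4} \cdot 5\right) + 127\right)^{2} = \left(\left(-2 + \frac{5}{4}\right) + 127\right)^{2} = \left(- \frac{3}{4} + 127\right)^{2} = \left(\frac{505}{4}\right)^{2} = \frac{255025}{16} \approx 15939.0$)
$S \left(K{\left(-12 \right)} - 105\right) = \frac{255025 \left(\left(- \frac{5}{8} - -12\right) - 105\right)}{16} = \frac{255025 \left(\left(- \frac{5}{8} + 12\right) - 105\right)}{16} = \frac{255025 \left(\frac{91}{8} - 105\right)}{16} = \frac{255025}{16} \left(- \frac{749}{8}\right) = - \frac{191013725}{128}$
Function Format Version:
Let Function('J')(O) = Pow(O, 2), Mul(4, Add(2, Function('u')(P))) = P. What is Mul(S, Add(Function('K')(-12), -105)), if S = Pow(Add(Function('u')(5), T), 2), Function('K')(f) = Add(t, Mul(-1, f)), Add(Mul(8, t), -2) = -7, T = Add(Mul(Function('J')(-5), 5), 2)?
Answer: Rational(-191013725, 128) ≈ -1.4923e+6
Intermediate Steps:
Function('u')(P) = Add(-2, Mul(Rational(1, 4), P))
T = 127 (T = Add(Mul(Pow(-5, 2), 5), 2) = Add(Mul(25, 5), 2) = Add(125, 2) = 127)
t = Rational(-5, 8) (t = Add(Rational(1, 4), Mul(Rational(1, 8), -7)) = Add(Rational(1, 4), Rational(-7, 8)) = Rational(-5, 8) ≈ -0.62500)
Function('K')(f) = Add(Rational(-5, 8), Mul(-1, f))
S = Rational(255025, 16) (S = Pow(Add(Add(-2, Mul(Rational(1, 4), 5)), 127), 2) = Pow(Add(Add(-2, Rational(5, 4)), 127), 2) = Pow(Add(Rational(-3, 4), 127), 2) = Pow(Rational(505, 4), 2) = Rational(255025, 16) ≈ 15939.)
Mul(S, Add(Function('K')(-12), -105)) = Mul(Rational(255025, 16), Add(Add(Rational(-5, 8), Mul(-1, -12)), -105)) = Mul(Rational(255025, 16), Add(Add(Rational(-5, 8), 12), -105)) = Mul(Rational(255025, 16), Add(Rational(91, 8), -105)) = Mul(Rational(255025, 16), Rational(-749, 8)) = Rational(-191013725, 128)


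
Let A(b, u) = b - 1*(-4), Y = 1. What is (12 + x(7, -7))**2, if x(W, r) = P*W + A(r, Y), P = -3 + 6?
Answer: 900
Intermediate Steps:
A(b, u) = 4 + b (A(b, u) = b + 4 = 4 + b)
P = 3
x(W, r) = 4 + r + 3*W (x(W, r) = 3*W + (4 + r) = 4 + r + 3*W)
(12 + x(7, -7))**2 = (12 + (4 - 7 + 3*7))**2 = (12 + (4 - 7 + 21))**2 = (12 + 18)**2 = 30**2 = 900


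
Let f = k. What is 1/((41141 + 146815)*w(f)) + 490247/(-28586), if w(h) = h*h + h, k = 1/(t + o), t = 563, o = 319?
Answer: -2259491060447/131785547798 ≈ -17.145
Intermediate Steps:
k = 1/882 (k = 1/(563 + 319) = 1/882 ≈ 0.0011338)
f = 1/882 ≈ 0.0011338
w(h) = h + h**2 (w(h) = h**2 + h = h + h**2)
1/((41141 + 146815)*w(f)) + 490247/(-28586) = 1/((41141 + 146815)*(((1 + 1/882)/882))) + 490247/(-28586) = 1/(187956*(((1/882)*(883/882)))) + 490247*(-1/28586) = 1/(187956*(883/777924)) - 490247/28586 = (1/187956)*(777924/883) - 490247/28586 = 21609/4610143 - 490247/28586 = -2259491060447/131785547798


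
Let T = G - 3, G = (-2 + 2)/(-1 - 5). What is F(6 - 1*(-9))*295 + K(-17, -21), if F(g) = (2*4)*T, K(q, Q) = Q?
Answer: -7101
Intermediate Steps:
G = 0 (G = 0/(-6) = 0*(-1/6) = 0)
T = -3 (T = 0 - 3 = -3)
F(g) = -24 (F(g) = (2*4)*(-3) = 8*(-3) = -24)
F(6 - 1*(-9))*295 + K(-17, -21) = -24*295 - 21 = -7080 - 21 = -7101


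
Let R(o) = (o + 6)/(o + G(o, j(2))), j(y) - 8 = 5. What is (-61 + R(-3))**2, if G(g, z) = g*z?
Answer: 731025/196 ≈ 3729.7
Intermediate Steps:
j(y) = 13 (j(y) = 8 + 5 = 13)
R(o) = (6 + o)/(14*o) (R(o) = (o + 6)/(o + o*13) = (6 + o)/(o + 13*o) = (6 + o)/((14*o)) = (6 + o)*(1/(14*o)) = (6 + o)/(14*o))
(-61 + R(-3))**2 = (-61 + (1/14)*(6 - 3)/(-3))**2 = (-61 + (1/14)*(-1/3)*3)**2 = (-61 - 1/14)**2 = (-855/14)**2 = 731025/196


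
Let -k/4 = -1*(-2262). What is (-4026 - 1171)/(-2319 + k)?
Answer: 5197/11367 ≈ 0.45720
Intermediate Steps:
k = -9048 (k = -(-4)*(-2262) = -4*2262 = -9048)
(-4026 - 1171)/(-2319 + k) = (-4026 - 1171)/(-2319 - 9048) = -5197/(-11367) = -5197*(-1/11367) = 5197/11367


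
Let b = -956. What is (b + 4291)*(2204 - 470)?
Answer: 5782890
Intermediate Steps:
(b + 4291)*(2204 - 470) = (-956 + 4291)*(2204 - 470) = 3335*1734 = 5782890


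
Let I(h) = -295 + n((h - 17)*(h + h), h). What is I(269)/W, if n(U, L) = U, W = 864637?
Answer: 135281/864637 ≈ 0.15646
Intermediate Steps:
I(h) = -295 + 2*h*(-17 + h) (I(h) = -295 + (h - 17)*(h + h) = -295 + (-17 + h)*(2*h) = -295 + 2*h*(-17 + h))
I(269)/W = (-295 + 2*269*(-17 + 269))/864637 = (-295 + 2*269*252)*(1/864637) = (-295 + 135576)*(1/864637) = 135281*(1/864637) = 135281/864637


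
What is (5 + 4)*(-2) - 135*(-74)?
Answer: 9972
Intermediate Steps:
(5 + 4)*(-2) - 135*(-74) = 9*(-2) + 9990 = -18 + 9990 = 9972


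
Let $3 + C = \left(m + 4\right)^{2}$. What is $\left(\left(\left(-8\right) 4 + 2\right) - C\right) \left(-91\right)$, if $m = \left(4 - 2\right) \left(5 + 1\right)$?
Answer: $25753$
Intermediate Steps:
$m = 12$ ($m = 2 \cdot 6 = 12$)
$C = 253$ ($C = -3 + \left(12 + 4\right)^{2} = -3 + 16^{2} = -3 + 256 = 253$)
$\left(\left(\left(-8\right) 4 + 2\right) - C\right) \left(-91\right) = \left(\left(\left(-8\right) 4 + 2\right) - 253\right) \left(-91\right) = \left(\left(-32 + 2\right) - 253\right) \left(-91\right) = \left(-30 - 253\right) \left(-91\right) = \left(-283\right) \left(-91\right) = 25753$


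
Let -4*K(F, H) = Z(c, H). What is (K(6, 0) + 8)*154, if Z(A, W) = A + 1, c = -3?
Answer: 1309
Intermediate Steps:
Z(A, W) = 1 + A
K(F, H) = ½ (K(F, H) = -(1 - 3)/4 = -¼*(-2) = ½)
(K(6, 0) + 8)*154 = (½ + 8)*154 = (17/2)*154 = 1309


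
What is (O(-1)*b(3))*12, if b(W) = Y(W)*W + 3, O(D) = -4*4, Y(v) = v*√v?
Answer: -576 - 1728*√3 ≈ -3569.0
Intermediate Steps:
Y(v) = v^(3/2)
O(D) = -16
b(W) = 3 + W^(5/2) (b(W) = W^(3/2)*W + 3 = W^(5/2) + 3 = 3 + W^(5/2))
(O(-1)*b(3))*12 = -16*(3 + 3^(5/2))*12 = -16*(3 + 9*√3)*12 = (-48 - 144*√3)*12 = -576 - 1728*√3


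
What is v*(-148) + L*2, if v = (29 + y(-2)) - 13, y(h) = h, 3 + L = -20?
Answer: -2118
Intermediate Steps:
L = -23 (L = -3 - 20 = -23)
v = 14 (v = (29 - 2) - 13 = 27 - 13 = 14)
v*(-148) + L*2 = 14*(-148) - 23*2 = -2072 - 46 = -2118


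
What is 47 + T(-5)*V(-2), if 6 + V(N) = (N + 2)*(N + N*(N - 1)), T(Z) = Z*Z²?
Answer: 797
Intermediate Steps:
T(Z) = Z³
V(N) = -6 + (2 + N)*(N + N*(-1 + N)) (V(N) = -6 + (N + 2)*(N + N*(N - 1)) = -6 + (2 + N)*(N + N*(-1 + N)))
47 + T(-5)*V(-2) = 47 + (-5)³*(-6 + (-2)³ + 2*(-2)²) = 47 - 125*(-6 - 8 + 2*4) = 47 - 125*(-6 - 8 + 8) = 47 - 125*(-6) = 47 + 750 = 797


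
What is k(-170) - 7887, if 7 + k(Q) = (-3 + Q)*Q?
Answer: 21516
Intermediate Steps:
k(Q) = -7 + Q*(-3 + Q) (k(Q) = -7 + (-3 + Q)*Q = -7 + Q*(-3 + Q))
k(-170) - 7887 = (-7 + (-170)² - 3*(-170)) - 7887 = (-7 + 28900 + 510) - 7887 = 29403 - 7887 = 21516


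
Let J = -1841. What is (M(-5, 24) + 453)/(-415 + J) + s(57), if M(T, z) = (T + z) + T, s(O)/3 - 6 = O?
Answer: 425917/2256 ≈ 188.79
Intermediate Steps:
s(O) = 18 + 3*O
M(T, z) = z + 2*T
(M(-5, 24) + 453)/(-415 + J) + s(57) = ((24 + 2*(-5)) + 453)/(-415 - 1841) + (18 + 3*57) = ((24 - 10) + 453)/(-2256) + (18 + 171) = (14 + 453)*(-1/2256) + 189 = 467*(-1/2256) + 189 = -467/2256 + 189 = 425917/2256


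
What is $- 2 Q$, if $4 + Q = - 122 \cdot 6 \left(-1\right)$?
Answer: $-1456$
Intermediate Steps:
$Q = 728$ ($Q = -4 - 122 \cdot 6 \left(-1\right) = -4 - -732 = -4 + 732 = 728$)
$- 2 Q = \left(-2\right) 728 = -1456$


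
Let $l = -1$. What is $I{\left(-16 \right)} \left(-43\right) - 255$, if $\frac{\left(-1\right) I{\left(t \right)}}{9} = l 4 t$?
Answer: $24513$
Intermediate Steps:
$I{\left(t \right)} = 36 t$ ($I{\left(t \right)} = - 9 \left(-1\right) 4 t = - 9 \left(- 4 t\right) = 36 t$)
$I{\left(-16 \right)} \left(-43\right) - 255 = 36 \left(-16\right) \left(-43\right) - 255 = \left(-576\right) \left(-43\right) - 255 = 24768 - 255 = 24513$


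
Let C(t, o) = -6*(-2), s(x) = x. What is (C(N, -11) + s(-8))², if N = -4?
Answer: 16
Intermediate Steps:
C(t, o) = 12
(C(N, -11) + s(-8))² = (12 - 8)² = 4² = 16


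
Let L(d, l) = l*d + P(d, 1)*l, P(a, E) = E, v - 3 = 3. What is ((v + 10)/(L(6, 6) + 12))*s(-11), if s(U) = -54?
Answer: -16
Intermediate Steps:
v = 6 (v = 3 + 3 = 6)
L(d, l) = l + d*l (L(d, l) = l*d + 1*l = d*l + l = l + d*l)
((v + 10)/(L(6, 6) + 12))*s(-11) = ((6 + 10)/(6*(1 + 6) + 12))*(-54) = (16/(6*7 + 12))*(-54) = (16/(42 + 12))*(-54) = (16/54)*(-54) = (16*(1/54))*(-54) = (8/27)*(-54) = -16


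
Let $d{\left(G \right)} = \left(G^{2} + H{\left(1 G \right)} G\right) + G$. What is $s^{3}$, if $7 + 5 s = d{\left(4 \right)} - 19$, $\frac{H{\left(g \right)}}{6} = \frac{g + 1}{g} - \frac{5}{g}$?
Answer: $- \frac{216}{125} \approx -1.728$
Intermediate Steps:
$H{\left(g \right)} = - \frac{30}{g} + \frac{6 \left(1 + g\right)}{g}$ ($H{\left(g \right)} = 6 \left(\frac{g + 1}{g} - \frac{5}{g}\right) = 6 \left(\frac{1 + g}{g} - \frac{5}{g}\right) = 6 \left(- \frac{5}{g} + \frac{1 + g}{g}\right) = - \frac{30}{g} + \frac{6 \left(1 + g\right)}{g}$)
$d{\left(G \right)} = G + G^{2} + G \left(6 - \frac{24}{G}\right)$ ($d{\left(G \right)} = \left(G^{2} + \left(6 - \frac{24}{1 G}\right) G\right) + G = \left(G^{2} + \left(6 - \frac{24}{G}\right) G\right) + G = \left(G^{2} + G \left(6 - \frac{24}{G}\right)\right) + G = G + G^{2} + G \left(6 - \frac{24}{G}\right)$)
$s = - \frac{6}{5}$ ($s = - \frac{7}{5} + \frac{\left(-24 + 4^{2} + 7 \cdot 4\right) - 19}{5} = - \frac{7}{5} + \frac{\left(-24 + 16 + 28\right) - 19}{5} = - \frac{7}{5} + \frac{20 - 19}{5} = - \frac{7}{5} + \frac{1}{5} \cdot 1 = - \frac{7}{5} + \frac{1}{5} = - \frac{6}{5} \approx -1.2$)
$s^{3} = \left(- \frac{6}{5}\right)^{3} = - \frac{216}{125}$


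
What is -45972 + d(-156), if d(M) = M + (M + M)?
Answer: -46440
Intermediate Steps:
d(M) = 3*M (d(M) = M + 2*M = 3*M)
-45972 + d(-156) = -45972 + 3*(-156) = -45972 - 468 = -46440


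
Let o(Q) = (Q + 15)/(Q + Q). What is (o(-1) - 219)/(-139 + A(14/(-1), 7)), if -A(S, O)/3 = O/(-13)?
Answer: 1469/893 ≈ 1.6450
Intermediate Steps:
o(Q) = (15 + Q)/(2*Q) (o(Q) = (15 + Q)/((2*Q)) = (15 + Q)*(1/(2*Q)) = (15 + Q)/(2*Q))
A(S, O) = 3*O/13 (A(S, O) = -3*O/(-13) = -3*O*(-1)/13 = -(-3)*O/13 = 3*O/13)
(o(-1) - 219)/(-139 + A(14/(-1), 7)) = ((½)*(15 - 1)/(-1) - 219)/(-139 + (3/13)*7) = ((½)*(-1)*14 - 219)/(-139 + 21/13) = (-7 - 219)/(-1786/13) = -226*(-13/1786) = 1469/893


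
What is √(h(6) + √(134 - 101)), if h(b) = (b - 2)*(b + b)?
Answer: √(48 + √33) ≈ 7.3311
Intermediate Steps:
h(b) = 2*b*(-2 + b) (h(b) = (-2 + b)*(2*b) = 2*b*(-2 + b))
√(h(6) + √(134 - 101)) = √(2*6*(-2 + 6) + √(134 - 101)) = √(2*6*4 + √33) = √(48 + √33)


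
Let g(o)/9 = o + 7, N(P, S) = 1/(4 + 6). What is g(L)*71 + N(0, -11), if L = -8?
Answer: -6389/10 ≈ -638.90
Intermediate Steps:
N(P, S) = ⅒ (N(P, S) = 1/10 = ⅒)
g(o) = 63 + 9*o (g(o) = 9*(o + 7) = 9*(7 + o) = 63 + 9*o)
g(L)*71 + N(0, -11) = (63 + 9*(-8))*71 + ⅒ = (63 - 72)*71 + ⅒ = -9*71 + ⅒ = -639 + ⅒ = -6389/10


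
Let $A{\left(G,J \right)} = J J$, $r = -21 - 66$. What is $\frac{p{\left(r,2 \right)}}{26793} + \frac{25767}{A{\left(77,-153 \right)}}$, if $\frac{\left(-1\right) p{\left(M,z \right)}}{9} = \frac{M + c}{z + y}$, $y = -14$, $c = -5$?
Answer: $\frac{8503210}{7743177} \approx 1.0982$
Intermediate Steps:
$r = -87$
$p{\left(M,z \right)} = - \frac{9 \left(-5 + M\right)}{-14 + z}$ ($p{\left(M,z \right)} = - 9 \frac{M - 5}{z - 14} = - 9 \frac{-5 + M}{-14 + z} = - \frac{9 \left(-5 + M\right)}{-14 + z}$)
$A{\left(G,J \right)} = J^{2}$
$\frac{p{\left(r,2 \right)}}{26793} + \frac{25767}{A{\left(77,-153 \right)}} = \frac{9 \frac{1}{-14 + 2} \left(5 - -87\right)}{26793} + \frac{25767}{\left(-153\right)^{2}} = \frac{9 \left(5 + 87\right)}{-12} \cdot \frac{1}{26793} + \frac{25767}{23409} = 9 \left(- \frac{1}{12}\right) 92 \cdot \frac{1}{26793} + 25767 \cdot \frac{1}{23409} = \left(-69\right) \frac{1}{26793} + \frac{2863}{2601} = - \frac{23}{8931} + \frac{2863}{2601} = \frac{8503210}{7743177}$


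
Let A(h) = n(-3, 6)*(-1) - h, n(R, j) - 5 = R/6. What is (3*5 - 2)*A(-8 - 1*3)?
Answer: 169/2 ≈ 84.500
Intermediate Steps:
n(R, j) = 5 + R/6
A(h) = -9/2 - h (A(h) = (5 + (⅙)*(-3))*(-1) - h = (5 - ½)*(-1) - h = (9/2)*(-1) - h = -9/2 - h)
(3*5 - 2)*A(-8 - 1*3) = (3*5 - 2)*(-9/2 - (-8 - 1*3)) = (15 - 2)*(-9/2 - (-8 - 3)) = 13*(-9/2 - 1*(-11)) = 13*(-9/2 + 11) = 13*(13/2) = 169/2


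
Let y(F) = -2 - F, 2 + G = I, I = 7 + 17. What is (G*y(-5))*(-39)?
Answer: -2574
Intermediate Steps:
I = 24
G = 22 (G = -2 + 24 = 22)
(G*y(-5))*(-39) = (22*(-2 - 1*(-5)))*(-39) = (22*(-2 + 5))*(-39) = (22*3)*(-39) = 66*(-39) = -2574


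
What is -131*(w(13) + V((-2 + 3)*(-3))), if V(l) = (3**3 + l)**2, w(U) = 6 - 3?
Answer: -75849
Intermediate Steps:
w(U) = 3
V(l) = (27 + l)**2
-131*(w(13) + V((-2 + 3)*(-3))) = -131*(3 + (27 + (-2 + 3)*(-3))**2) = -131*(3 + (27 + 1*(-3))**2) = -131*(3 + (27 - 3)**2) = -131*(3 + 24**2) = -131*(3 + 576) = -131*579 = -75849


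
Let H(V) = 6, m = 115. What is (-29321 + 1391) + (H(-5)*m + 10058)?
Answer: -17182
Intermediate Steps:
(-29321 + 1391) + (H(-5)*m + 10058) = (-29321 + 1391) + (6*115 + 10058) = -27930 + (690 + 10058) = -27930 + 10748 = -17182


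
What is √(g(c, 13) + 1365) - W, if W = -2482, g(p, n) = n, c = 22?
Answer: 2482 + √1378 ≈ 2519.1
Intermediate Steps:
√(g(c, 13) + 1365) - W = √(13 + 1365) - 1*(-2482) = √1378 + 2482 = 2482 + √1378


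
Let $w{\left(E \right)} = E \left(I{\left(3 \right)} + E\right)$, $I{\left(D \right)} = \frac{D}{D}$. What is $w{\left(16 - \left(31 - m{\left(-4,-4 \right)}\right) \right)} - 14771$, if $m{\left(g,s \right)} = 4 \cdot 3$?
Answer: $-14765$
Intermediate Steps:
$I{\left(D \right)} = 1$
$m{\left(g,s \right)} = 12$
$w{\left(E \right)} = E \left(1 + E\right)$
$w{\left(16 - \left(31 - m{\left(-4,-4 \right)}\right) \right)} - 14771 = \left(16 - \left(31 - 12\right)\right) \left(1 + \left(16 - \left(31 - 12\right)\right)\right) - 14771 = \left(16 - 19\right) \left(1 + \left(16 - 19\right)\right) - 14771 = - 3 \left(1 - 3\right) - 14771 = \left(-3\right) \left(-2\right) - 14771 = 6 - 14771 = -14765$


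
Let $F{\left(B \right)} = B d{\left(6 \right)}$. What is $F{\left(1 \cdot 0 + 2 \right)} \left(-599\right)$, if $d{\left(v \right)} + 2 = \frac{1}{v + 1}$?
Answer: $\frac{15574}{7} \approx 2224.9$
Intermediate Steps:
$d{\left(v \right)} = -2 + \frac{1}{1 + v}$ ($d{\left(v \right)} = -2 + \frac{1}{v + 1} = -2 + \frac{1}{1 + v}$)
$F{\left(B \right)} = - \frac{13 B}{7}$ ($F{\left(B \right)} = B \frac{-1 - 12}{1 + 6} = B \frac{-1 - 12}{7} = B \frac{1}{7} \left(-13\right) = B \left(- \frac{13}{7}\right) = - \frac{13 B}{7}$)
$F{\left(1 \cdot 0 + 2 \right)} \left(-599\right) = - \frac{13 \left(1 \cdot 0 + 2\right)}{7} \left(-599\right) = - \frac{13 \left(0 + 2\right)}{7} \left(-599\right) = \left(- \frac{13}{7}\right) 2 \left(-599\right) = \left(- \frac{26}{7}\right) \left(-599\right) = \frac{15574}{7}$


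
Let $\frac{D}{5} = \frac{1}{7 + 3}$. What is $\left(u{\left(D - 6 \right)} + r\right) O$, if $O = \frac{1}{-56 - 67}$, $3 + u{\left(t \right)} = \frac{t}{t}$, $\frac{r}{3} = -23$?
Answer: $\frac{71}{123} \approx 0.57724$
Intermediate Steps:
$r = -69$ ($r = 3 \left(-23\right) = -69$)
$D = \frac{1}{2}$ ($D = \frac{5}{7 + 3} = \frac{5}{10} = 5 \cdot \frac{1}{10} = \frac{1}{2} \approx 0.5$)
$u{\left(t \right)} = -2$ ($u{\left(t \right)} = -3 + \frac{t}{t} = -3 + 1 = -2$)
$O = - \frac{1}{123}$ ($O = \frac{1}{-56 - 67} = \frac{1}{-123} = - \frac{1}{123} \approx -0.0081301$)
$\left(u{\left(D - 6 \right)} + r\right) O = \left(-2 - 69\right) \left(- \frac{1}{123}\right) = \left(-71\right) \left(- \frac{1}{123}\right) = \frac{71}{123}$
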